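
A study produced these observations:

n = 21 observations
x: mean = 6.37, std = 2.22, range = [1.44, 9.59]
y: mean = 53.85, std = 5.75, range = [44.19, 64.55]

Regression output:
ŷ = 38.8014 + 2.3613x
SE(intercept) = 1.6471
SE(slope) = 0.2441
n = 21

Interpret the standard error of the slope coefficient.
The slope 2.3613 is pinned down to within about ±0.2441 (one SE) by these data — relative uncertainty 10.3%, i.e. precise.

SE(β̂₁) = 0.2441 says: if we drew many samples of n = 21 from the same population and refit each time, the fitted slopes would scatter with a standard deviation of roughly 0.2441 around the true β₁.

Relative precision:
- SE / |β̂₁| = 0.2441 / 2.3613 = 10.3%
- Rule of thumb (under 20%: precise; 20% to under 50%: moderately precise; 50% or more: imprecise) → precise

Rough 95% range (±2 SE): 2.3613 ± 0.4882 → (1.8731, 2.8495).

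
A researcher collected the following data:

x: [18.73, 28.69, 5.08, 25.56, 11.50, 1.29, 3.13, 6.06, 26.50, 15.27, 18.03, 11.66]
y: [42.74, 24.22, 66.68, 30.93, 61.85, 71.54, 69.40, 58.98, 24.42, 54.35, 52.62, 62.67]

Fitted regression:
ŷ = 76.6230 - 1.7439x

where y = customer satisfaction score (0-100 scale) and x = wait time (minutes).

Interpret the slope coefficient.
For each additional minute of wait time, predicted satisfaction score decreases by approximately 1.7439 points.

The slope coefficient β₁ = -1.7439 represents the marginal effect of wait time on satisfaction score.

Interpretation:
- Wait time up by 1 minute → predicted satisfaction score decreases by 1.7439 points
- This is a linear approximation: the same per-unit change is assumed across the whole observed x range
- The sign (−) gives the direction; the magnitude 1.7439 gives the size of the effect per minute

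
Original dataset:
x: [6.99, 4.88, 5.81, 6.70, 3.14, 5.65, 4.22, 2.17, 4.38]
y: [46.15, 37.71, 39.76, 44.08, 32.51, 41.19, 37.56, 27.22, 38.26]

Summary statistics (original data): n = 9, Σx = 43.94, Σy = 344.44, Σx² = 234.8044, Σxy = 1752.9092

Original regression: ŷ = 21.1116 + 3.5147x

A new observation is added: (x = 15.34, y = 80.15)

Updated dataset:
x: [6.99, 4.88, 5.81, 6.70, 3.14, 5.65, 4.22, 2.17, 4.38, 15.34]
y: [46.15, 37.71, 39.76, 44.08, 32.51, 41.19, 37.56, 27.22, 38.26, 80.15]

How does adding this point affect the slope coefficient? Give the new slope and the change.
New slope β₁ = 3.9209 versus 3.5147 before: a change of +0.4062 (+11.6%).

x = 15.34 lies well outside the original x-range [2.17, 6.99] (x̄ ≈ 4.88), so this observation has high leverage and can move the slope substantially.

Step 1: Update the sums with the new point (n goes from 9 to 10)
Σx  = 43.94 + 15.34 = 59.28
Σy  = 344.44 + 80.15 = 424.59
Σx² = 234.8044 + 15.34² = 234.8044 + 235.3156 = 470.1200
Σxy = 1752.9092 + 15.34×80.15 = 1752.9092 + 1229.5010 = 2982.4102

Step 2: Recompute the slope with b₁ = (nΣxy − ΣxΣy) / (nΣx² − (Σx)²)
Numerator   = 10×2982.4102 − 59.28×424.59 = 29824.1020 − 25169.6952 = 4654.4068
Denominator = 10×470.1200 − 59.28² = 4701.2000 − 3514.1184 = 1187.0816
b₁(new) = 4654.4068 / 1187.0816 = 3.9209

(Same formula on the original sums: (9×1752.9092 − 43.94×344.44) / (9×234.8044 − 43.94²) = 641.4892 / 182.5160 = 3.5147, matching the given fit.)

Step 3: Change in slope
Δβ₁ = 3.9209 − 3.5147 = +0.4062
Relative change = +0.4062 / 3.5147 × 100% = +11.6%
→ the slope increases when the point is added.

Because the point sits above the extension of the original line at a high-leverage x, it tilts the fit up.
In practice: examine leverage (hᵢ) and Cook's distance rather than deleting it automatically.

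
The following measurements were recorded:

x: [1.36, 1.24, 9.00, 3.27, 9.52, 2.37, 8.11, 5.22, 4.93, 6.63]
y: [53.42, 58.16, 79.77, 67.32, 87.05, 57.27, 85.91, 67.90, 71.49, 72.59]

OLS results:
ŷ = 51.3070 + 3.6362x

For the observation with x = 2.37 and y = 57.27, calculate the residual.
Residual = -2.6548

The residual is the difference between the actual value and the predicted value:

Residual = y - ŷ

Step 1: Calculate predicted value
ŷ = 51.3070 + 3.6362 × 2.37
ŷ = 59.9248

Step 2: Calculate residual
Residual = 57.27 - 59.9248
Residual = -2.6548

The residual is negative, so the observed y = 57.27 sits below the regression line (the line overestimates it by 2.6548).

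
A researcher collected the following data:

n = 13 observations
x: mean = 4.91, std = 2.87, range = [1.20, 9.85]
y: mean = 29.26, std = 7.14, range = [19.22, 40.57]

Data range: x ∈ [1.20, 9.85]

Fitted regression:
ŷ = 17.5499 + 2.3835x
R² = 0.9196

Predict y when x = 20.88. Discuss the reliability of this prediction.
ŷ = 67.3174 (extrapolation — x = 20.88 lies outside [1.20, 9.85], so reliability is low).

Prediction calculation:
ŷ = 17.5499 + 2.3835 × 20.88
ŷ = 67.3174

Reliability:
- Data range: x ∈ [1.20, 9.85]
- Prediction point: x = 20.88 is 11.03 units above the observed range → this is EXTRAPOLATION, not interpolation

Why that matters here:
- Real relationships often flatten, saturate, or turn nonlinear at extremes
- The standard error of prediction grows with (x − x̄)², and x = 20.88 is far from x̄ = 4.91
- There are no observations near this x to validate the fitted line there

The R² = 0.9196 only validates the fit within [1.20, 9.85]; treat ŷ = 67.3174 with caution.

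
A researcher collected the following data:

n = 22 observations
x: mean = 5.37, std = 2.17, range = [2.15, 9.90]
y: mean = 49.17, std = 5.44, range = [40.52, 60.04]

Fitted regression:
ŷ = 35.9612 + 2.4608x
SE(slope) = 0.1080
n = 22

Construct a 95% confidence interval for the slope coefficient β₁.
The 95% CI for β₁ is (2.2355, 2.6861)

Confidence interval for the slope:

The 95% CI for β₁ is: β̂₁ ± t*(α/2, n-2) × SE(β̂₁)

Step 1: Find critical t-value
- Confidence level = 0.95
- Degrees of freedom = n - 2 = 22 - 2 = 20
- t*(α/2, 20) = 2.0860

Step 2: Calculate margin of error
Margin = 2.0860 × 0.1080 = 0.2253

Step 3: Construct interval
CI = 2.4608 ± 0.2253
CI = (2.2355, 2.6861)

Interpretation: We are 95% confident that the true slope β₁ lies between 2.2355 and 2.6861.
Since 0 is outside the interval, a two-sided test at α = 0.05 would reject H₀: β₁ = 0.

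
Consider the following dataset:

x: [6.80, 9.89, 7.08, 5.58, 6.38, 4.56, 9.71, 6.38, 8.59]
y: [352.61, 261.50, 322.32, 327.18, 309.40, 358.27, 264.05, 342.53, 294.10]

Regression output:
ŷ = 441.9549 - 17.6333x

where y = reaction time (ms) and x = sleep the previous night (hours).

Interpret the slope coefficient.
For each additional hour of sleep, predicted reaction time decreases by approximately 17.6333 ms.

The slope coefficient β₁ = -17.6333 represents the marginal effect of sleep on reaction time.

Interpretation:
- Sleep up by 1 hour → predicted reaction time decreases by 17.6333 ms
- This is a linear approximation: the same per-unit change is assumed across the whole observed x range
- The slope describes association in these data, not necessarily a causal effect

(β₀ = 441.9549 is the fitted value at x = 0 and is not part of the slope interpretation.)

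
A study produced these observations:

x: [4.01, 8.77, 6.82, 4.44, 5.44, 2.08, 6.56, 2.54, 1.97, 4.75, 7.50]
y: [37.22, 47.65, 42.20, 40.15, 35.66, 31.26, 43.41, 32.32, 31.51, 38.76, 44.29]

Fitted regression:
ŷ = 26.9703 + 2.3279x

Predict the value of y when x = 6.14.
ŷ = 41.2636

Plug x = 6.14 into the fitted line:

ŷ = 26.9703 + 2.3279 × 6.14
ŷ = 26.9703 + 14.2933
ŷ = 41.2636

This is a point prediction; actual observations scatter around it by roughly the residual standard deviation.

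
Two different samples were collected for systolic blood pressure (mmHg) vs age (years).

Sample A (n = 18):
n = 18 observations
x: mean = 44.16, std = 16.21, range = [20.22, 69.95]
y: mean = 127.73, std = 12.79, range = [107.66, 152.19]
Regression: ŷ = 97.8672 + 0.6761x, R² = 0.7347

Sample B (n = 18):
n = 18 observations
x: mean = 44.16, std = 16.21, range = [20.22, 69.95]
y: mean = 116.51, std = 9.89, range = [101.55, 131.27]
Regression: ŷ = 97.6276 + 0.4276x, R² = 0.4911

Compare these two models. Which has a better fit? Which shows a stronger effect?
Model A has the better fit (R² = 0.7347 vs 0.4911). Model A shows the stronger effect (|β₁| = 0.6761 vs 0.4276).

Model Comparison:

Goodness of fit (R²):
- Model A: R² = 0.7347 → 73.47% of variance in blood pressure explained
- Model B: R² = 0.4911 → 49.11% of variance in blood pressure explained
- 0.7347 > 0.4911 → Model A has the better fit

Strength of effect — compare |β₁|:
- Model A: β₁ = 0.6761 → predicted blood pressure rises 0.6761 mmHg per additional year of age
- Model B: β₁ = 0.4276 → predicted blood pressure rises 0.4276 mmHg per additional year of age
- |0.6761| > |0.4276| → Model A shows the stronger marginal effect

Notes:
- A better fit (higher R²) doesn't necessarily mean a more important relationship.
- A steeper slope doesn't make a better model if the scatter around the line is large.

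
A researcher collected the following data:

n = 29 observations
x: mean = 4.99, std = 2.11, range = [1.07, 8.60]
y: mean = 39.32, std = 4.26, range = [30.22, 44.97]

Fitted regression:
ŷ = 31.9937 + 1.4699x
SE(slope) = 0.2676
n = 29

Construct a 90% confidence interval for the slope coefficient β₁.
The 90% CI for β₁ is (1.0141, 1.9257)

Confidence interval for the slope:

The 90% CI for β₁ is: β̂₁ ± t*(α/2, n-2) × SE(β̂₁)

Step 1: Find critical t-value
- Confidence level = 0.9
- Degrees of freedom = n - 2 = 29 - 2 = 27
- t*(α/2, 27) = 1.7033

Step 2: Calculate margin of error
Margin = 1.7033 × 0.2676 = 0.4558

Step 3: Construct interval
CI = 1.4699 ± 0.4558
CI = (1.0141, 1.9257)

Interpretation: each one-unit increase in x is associated with a change in mean y of between 1.0141 and 1.9257, with 90% confidence.
Both endpoints are positive, so the data support a genuinely positive slope at this confidence level.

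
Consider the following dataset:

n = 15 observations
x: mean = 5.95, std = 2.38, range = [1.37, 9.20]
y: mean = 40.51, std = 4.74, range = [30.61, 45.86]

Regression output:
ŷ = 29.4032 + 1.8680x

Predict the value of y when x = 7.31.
ŷ = 43.0583

x = 7.31 lies inside the observed range [1.37, 9.20], so the fitted equation applies directly:

ŷ = 29.4032 + 1.8680 × 7.31
ŷ = 29.4032 + 13.6551
ŷ = 43.0583

This is the fitted mean response at that x — an individual observation would come with a wider prediction interval.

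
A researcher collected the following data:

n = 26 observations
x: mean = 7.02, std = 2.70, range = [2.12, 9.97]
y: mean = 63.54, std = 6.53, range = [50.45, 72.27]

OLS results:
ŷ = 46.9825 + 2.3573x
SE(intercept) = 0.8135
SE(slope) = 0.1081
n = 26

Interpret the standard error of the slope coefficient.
SE(slope) = 0.1081 measures the uncertainty in the estimated slope. The coefficient is estimated precisely (SE/|β̂₁| = 4.6%).

SE(β̂₁) = 0.1081 says: if we drew many samples of n = 26 from the same population and refit each time, the fitted slopes would scatter with a standard deviation of roughly 0.1081 around the true β₁.

Relative precision:
- SE / |β̂₁| = 0.1081 / 2.3573 = 4.6%
- Rule of thumb (under 20%: precise; 20% to under 50%: moderately precise; 50% or more: imprecise) → precise

Link to the t-test: t = β̂₁ / SE(β̂₁) = 2.3573 / 0.1081 = 21.8067, the statistic for H₀: β₁ = 0.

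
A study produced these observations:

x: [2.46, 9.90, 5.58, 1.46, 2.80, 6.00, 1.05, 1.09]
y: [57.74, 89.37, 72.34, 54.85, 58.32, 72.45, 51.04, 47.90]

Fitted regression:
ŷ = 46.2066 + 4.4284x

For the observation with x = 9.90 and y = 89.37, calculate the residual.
Residual = -0.6778

The residual is the difference between the actual value and the predicted value:

Residual = y - ŷ

Step 1: Calculate predicted value
ŷ = 46.2066 + 4.4284 × 9.90
ŷ = 90.0478

Step 2: Calculate residual
Residual = 89.37 - 90.0478
Residual = -0.6778

The residual is negative, so the observed y = 89.37 sits below the regression line (the line overestimates it by 0.6778).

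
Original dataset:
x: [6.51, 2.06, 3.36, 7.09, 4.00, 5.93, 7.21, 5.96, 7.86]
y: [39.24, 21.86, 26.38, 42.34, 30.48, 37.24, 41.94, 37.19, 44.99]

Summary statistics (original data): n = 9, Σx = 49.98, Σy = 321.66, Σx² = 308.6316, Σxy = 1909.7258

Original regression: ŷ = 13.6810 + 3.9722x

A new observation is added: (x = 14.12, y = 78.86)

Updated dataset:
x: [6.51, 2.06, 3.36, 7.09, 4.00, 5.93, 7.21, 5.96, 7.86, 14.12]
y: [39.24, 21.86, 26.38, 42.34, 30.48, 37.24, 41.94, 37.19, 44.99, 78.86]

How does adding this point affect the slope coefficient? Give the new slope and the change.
Adding the point moves β₁ from 3.9722 to 4.6939, i.e. it increases by 0.7217 (+18.2%).

The new point has HIGH LEVERAGE: x = 14.12 is far from the original mean x̄ = 49.98/9 ≈ 5.55 (original range [2.06, 7.86]).

Step 1: Update the sums with the new point (n goes from 9 to 10)
Σx  = 49.98 + 14.12 = 64.10
Σy  = 321.66 + 78.86 = 400.52
Σx² = 308.6316 + 14.12² = 308.6316 + 199.3744 = 508.0060
Σxy = 1909.7258 + 14.12×78.86 = 1909.7258 + 1113.5032 = 3023.2290

Step 2: Recompute the slope with b₁ = (nΣxy − ΣxΣy) / (nΣx² − (Σx)²)
Numerator   = 10×3023.2290 − 64.10×400.52 = 30232.2900 − 25673.3320 = 4558.9580
Denominator = 10×508.0060 − 64.10² = 5080.0600 − 4108.8100 = 971.2500
b₁(new) = 4558.9580 / 971.2500 = 4.6939

(Same formula on the original sums: (9×1909.7258 − 49.98×321.66) / (9×308.6316 − 49.98²) = 1110.9654 / 279.6840 = 3.9722, matching the given fit.)

Step 3: Change in slope
Δβ₁ = 4.6939 − 3.9722 = +0.7217
Relative change = +0.7217 / 3.9722 × 100% = +18.2%
→ the slope increases when the point is added.

A high-leverage point only changes the slope if it is off the original line; here y = 78.86 is above the original trend, so the slope increases.
In practice: investigate whether it comes from the same population as the rest of the sample; refit with and without it and report both if conclusions differ.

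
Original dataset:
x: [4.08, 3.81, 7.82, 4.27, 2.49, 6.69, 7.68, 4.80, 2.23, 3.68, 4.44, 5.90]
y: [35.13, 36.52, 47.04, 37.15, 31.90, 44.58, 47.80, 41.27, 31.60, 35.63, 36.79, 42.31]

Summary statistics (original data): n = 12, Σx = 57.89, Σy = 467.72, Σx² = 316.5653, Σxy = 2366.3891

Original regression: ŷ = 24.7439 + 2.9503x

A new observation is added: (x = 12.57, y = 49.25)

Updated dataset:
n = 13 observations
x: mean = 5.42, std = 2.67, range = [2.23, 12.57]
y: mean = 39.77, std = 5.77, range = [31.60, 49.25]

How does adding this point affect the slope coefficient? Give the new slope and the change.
New slope β₁ = 1.9798 versus 2.9503 before: a change of -0.9705 (-32.9%).

x = 12.57 lies well outside the original x-range [2.23, 7.82] (x̄ ≈ 4.82), so this observation has high leverage and can move the slope substantially.

Step 1: Update the sums with the new point (n goes from 12 to 13)
Σx  = 57.89 + 12.57 = 70.46
Σy  = 467.72 + 49.25 = 516.97
Σx² = 316.5653 + 12.57² = 316.5653 + 158.0049 = 474.5702
Σxy = 2366.3891 + 12.57×49.25 = 2366.3891 + 619.0725 = 2985.4616

Step 2: Recompute the slope with b₁ = (nΣxy − ΣxΣy) / (nΣx² − (Σx)²)
Numerator   = 13×2985.4616 − 70.46×516.97 = 38811.0008 − 36425.7062 = 2385.2946
Denominator = 13×474.5702 − 70.46² = 6169.4126 − 4964.6116 = 1204.8010
b₁(new) = 2385.2946 / 1204.8010 = 1.9798

(Same formula on the original sums: (12×2366.3891 − 57.89×467.72) / (12×316.5653 − 57.89²) = 1320.3584 / 447.5315 = 2.9503, matching the given fit.)

Step 3: Change in slope
Δβ₁ = 1.9798 − 2.9503 = -0.9705
Relative change = -0.9705 / 2.9503 × 100% = -32.9%
→ the slope decreases when the point is added.

A high-leverage point only changes the slope if it is off the original line; here y = 49.25 is below the original trend, so the slope decreases.
In practice: investigate whether it comes from the same population as the rest of the sample.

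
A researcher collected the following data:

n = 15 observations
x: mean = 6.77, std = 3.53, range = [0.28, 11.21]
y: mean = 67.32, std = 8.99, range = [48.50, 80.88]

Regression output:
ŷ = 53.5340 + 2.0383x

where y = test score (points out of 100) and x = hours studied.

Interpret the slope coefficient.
On average, test score is about 2.0383 points higher for every extra hour of study time.

The slope β₁ = 2.0383 gives the rate at which the fitted test score changes with study time.

Interpretation:
- Study time up by 1 hour → predicted test score increases by 2.0383 points
- This is a linear approximation: the same per-unit change is assumed across the whole observed x range

(β₀ = 53.5340 is the fitted value at x = 0 and is not part of the slope interpretation.)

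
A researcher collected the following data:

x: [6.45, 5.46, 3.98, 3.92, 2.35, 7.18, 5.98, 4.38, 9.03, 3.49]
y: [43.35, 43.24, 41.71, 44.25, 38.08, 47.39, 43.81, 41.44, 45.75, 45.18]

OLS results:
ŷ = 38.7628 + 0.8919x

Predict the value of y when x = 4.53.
ŷ = 42.8031

x = 4.53 lies inside the observed range [2.35, 9.03], so the fitted equation applies directly:

ŷ = 38.7628 + 0.8919 × 4.53
ŷ = 38.7628 + 4.0403
ŷ = 42.8031

This is the fitted mean response at that x — an individual observation would come with a wider prediction interval.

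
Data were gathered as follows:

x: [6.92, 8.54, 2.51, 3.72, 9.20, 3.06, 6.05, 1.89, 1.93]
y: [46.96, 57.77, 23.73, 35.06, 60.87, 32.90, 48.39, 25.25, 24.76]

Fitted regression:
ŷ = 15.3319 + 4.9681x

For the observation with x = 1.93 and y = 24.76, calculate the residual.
Residual = -0.1603

The residual is the difference between the actual value and the predicted value:

Residual = y - ŷ

Step 1: Calculate predicted value
ŷ = 15.3319 + 4.9681 × 1.93
ŷ = 24.9203

Step 2: Calculate residual
Residual = 24.76 - 24.9203
Residual = -0.1603

Sign check: y < ŷ, so the point is below the line and the fit overestimates here.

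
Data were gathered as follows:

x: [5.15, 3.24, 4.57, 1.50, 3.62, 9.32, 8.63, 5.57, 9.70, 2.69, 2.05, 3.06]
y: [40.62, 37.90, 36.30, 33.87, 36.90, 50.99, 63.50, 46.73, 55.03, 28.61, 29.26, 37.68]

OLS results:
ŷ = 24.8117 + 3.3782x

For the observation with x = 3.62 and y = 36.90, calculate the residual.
Residual = -0.1408

The residual is the difference between the actual value and the predicted value:

Residual = y - ŷ

Step 1: Calculate predicted value
ŷ = 24.8117 + 3.3782 × 3.62
ŷ = 37.0408

Step 2: Calculate residual
Residual = 36.90 - 37.0408
Residual = -0.1408

The residual is negative, so the observed y = 36.90 sits below the regression line (the line overestimates it by 0.1408).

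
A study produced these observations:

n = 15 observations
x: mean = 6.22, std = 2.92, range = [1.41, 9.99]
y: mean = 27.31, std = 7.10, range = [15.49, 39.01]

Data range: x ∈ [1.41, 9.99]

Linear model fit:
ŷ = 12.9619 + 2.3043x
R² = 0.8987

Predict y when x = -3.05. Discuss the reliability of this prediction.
ŷ = 5.9338, but this is extrapolation (below the data range [1.41, 9.99]) and may be unreliable.

Prediction calculation:
ŷ = 12.9619 + 2.3043 × (-3.05)
ŷ = 5.9338

Reliability:
- Data range: x ∈ [1.41, 9.99]
- Prediction point: x = -3.05 is 4.46 units below the observed range → this is EXTRAPOLATION, not interpolation

Why that matters here:
- There are no observations near this x to validate the fitted line there
- Real relationships often flatten, saturate, or turn nonlinear at extremes
- R² describes fit only over the sampled x values; it says nothing about behaviour beyond them

A defensible statement: 'if the linear trend continued to x = -3.05, y would be about 5.9338' — the premise is untested.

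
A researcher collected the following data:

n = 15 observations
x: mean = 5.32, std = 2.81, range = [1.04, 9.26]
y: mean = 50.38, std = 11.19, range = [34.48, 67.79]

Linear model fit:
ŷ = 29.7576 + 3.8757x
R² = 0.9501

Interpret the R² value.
About 95.01% of the variability in y is accounted for by the regression on x (R² = 0.9501) — a strong linear fit.

R² = 1 − SS_res/SS_tot compares the residual scatter to the total scatter of y about its mean.

Here R² = 0.9501:
- Explained: 95.01% of the variation in y
- Unexplained (residual): 100% − 95.01% = 4.99%
- Rule of thumb (below 0.3 weak; 0.3 to below 0.7 moderate; 0.7 and above strong) → strong

Equivalently, for simple linear regression R² = r², so |r| = √0.9501 ≈ 0.9747.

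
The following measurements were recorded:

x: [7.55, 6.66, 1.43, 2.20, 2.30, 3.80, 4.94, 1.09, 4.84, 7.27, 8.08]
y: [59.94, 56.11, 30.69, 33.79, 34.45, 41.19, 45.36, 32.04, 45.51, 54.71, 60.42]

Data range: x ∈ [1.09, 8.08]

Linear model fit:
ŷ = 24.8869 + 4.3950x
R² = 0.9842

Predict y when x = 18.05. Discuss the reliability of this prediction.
ŷ = 104.2167, but this is extrapolation (above the data range [1.09, 8.08]) and may be unreliable.

Prediction calculation:
ŷ = 24.8869 + 4.3950 × 18.05
ŷ = 104.2167

Reliability:
- Data range: x ∈ [1.09, 8.08]
- Prediction point: x = 18.05 is 9.97 units above the observed range → this is EXTRAPOLATION, not interpolation

Why that matters here:
- Real relationships often flatten, saturate, or turn nonlinear at extremes
- The standard error of prediction grows with (x − x̄)², and x = 18.05 is far from x̄ = 4.56
- There are no observations near this x to validate the fitted line there

Report the number if required, but flag clearly that it is an extrapolation.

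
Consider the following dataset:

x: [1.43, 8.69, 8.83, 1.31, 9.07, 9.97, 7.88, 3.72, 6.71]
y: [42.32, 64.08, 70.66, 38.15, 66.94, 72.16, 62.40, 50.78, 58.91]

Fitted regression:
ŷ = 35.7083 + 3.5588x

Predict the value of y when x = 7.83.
ŷ = 63.5737

To predict y for x = 7.83, substitute into the regression equation:

ŷ = 35.7083 + 3.5588 × 7.83
ŷ = 35.7083 + 27.8654
ŷ = 63.5737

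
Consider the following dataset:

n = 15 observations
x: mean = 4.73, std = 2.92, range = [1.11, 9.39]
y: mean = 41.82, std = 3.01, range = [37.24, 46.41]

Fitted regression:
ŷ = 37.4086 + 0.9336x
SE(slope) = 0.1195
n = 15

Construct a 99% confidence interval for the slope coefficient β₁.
The 99% CI for β₁ is (0.5736, 1.2936)

Confidence interval for the slope:

The 99% CI for β₁ is: β̂₁ ± t*(α/2, n-2) × SE(β̂₁)

Step 1: Find critical t-value
- Confidence level = 0.99
- Degrees of freedom = n - 2 = 15 - 2 = 13
- t*(α/2, 13) = 3.0123

Step 2: Calculate margin of error
Margin = 3.0123 × 0.1195 = 0.3600

Step 3: Construct interval
CI = 0.9336 ± 0.3600
CI = (0.5736, 1.2936)

Interpretation: each one-unit increase in x is associated with a change in mean y of between 0.5736 and 1.2936, with 99% confidence.
Both endpoints are positive, so the data support a genuinely positive slope at this confidence level.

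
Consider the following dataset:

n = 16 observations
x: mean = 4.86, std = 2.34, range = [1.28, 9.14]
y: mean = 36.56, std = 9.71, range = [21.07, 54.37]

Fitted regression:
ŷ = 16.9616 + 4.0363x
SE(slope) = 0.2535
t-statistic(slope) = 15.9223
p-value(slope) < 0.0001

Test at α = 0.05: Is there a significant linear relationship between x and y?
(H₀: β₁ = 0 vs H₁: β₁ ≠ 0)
Since p-value < 0.0001 < α = 0.05, reject H₀ — the slope is significantly different from 0.

Hypothesis test for the slope coefficient:

H₀: β₁ = 0 (no linear relationship)
H₁: β₁ ≠ 0 (linear relationship exists)

Test statistic: t = β̂₁ / SE(β̂₁) = 4.0363 / 0.2535 = 15.9223

With df = 14, the two-sided p-value for |t| = 15.9223 is <0.0001.

Decision rule: reject H₀ if p-value < α.
p-value < 0.0001 < α = 0.05 → reject H₀.

Conclusion: the linear association between x and y is significant at the 5% level.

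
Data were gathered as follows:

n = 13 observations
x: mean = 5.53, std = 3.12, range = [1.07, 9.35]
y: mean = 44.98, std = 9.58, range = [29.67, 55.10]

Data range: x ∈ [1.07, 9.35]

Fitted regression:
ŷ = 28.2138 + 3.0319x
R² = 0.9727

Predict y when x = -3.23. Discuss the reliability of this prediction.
ŷ = 18.4208 (extrapolation — x = -3.23 lies outside [1.07, 9.35], so reliability is low).

Prediction calculation:
ŷ = 28.2138 + 3.0319 × (-3.23)
ŷ = 18.4208

Reliability:
- Data range: x ∈ [1.07, 9.35]
- Prediction point: x = -3.23 is 4.30 units below the observed range → this is EXTRAPOLATION, not interpolation

Why that matters here:
- Real relationships often flatten, saturate, or turn nonlinear at extremes
- The standard error of prediction grows with (x − x̄)², and x = -3.23 is far from x̄ = 5.53

The R² = 0.9727 only validates the fit within [1.07, 9.35]; treat ŷ = 18.4208 with caution.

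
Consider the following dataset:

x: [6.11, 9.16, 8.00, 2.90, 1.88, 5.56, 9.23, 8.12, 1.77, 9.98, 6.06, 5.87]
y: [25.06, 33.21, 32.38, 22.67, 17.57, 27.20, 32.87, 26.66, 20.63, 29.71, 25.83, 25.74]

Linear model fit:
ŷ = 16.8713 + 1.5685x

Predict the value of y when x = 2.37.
ŷ = 20.5886

x = 2.37 lies inside the observed range [1.77, 9.98], so the fitted equation applies directly:

ŷ = 16.8713 + 1.5685 × 2.37
ŷ = 16.8713 + 3.7173
ŷ = 20.5886

This is the fitted mean response at that x — an individual observation would come with a wider prediction interval.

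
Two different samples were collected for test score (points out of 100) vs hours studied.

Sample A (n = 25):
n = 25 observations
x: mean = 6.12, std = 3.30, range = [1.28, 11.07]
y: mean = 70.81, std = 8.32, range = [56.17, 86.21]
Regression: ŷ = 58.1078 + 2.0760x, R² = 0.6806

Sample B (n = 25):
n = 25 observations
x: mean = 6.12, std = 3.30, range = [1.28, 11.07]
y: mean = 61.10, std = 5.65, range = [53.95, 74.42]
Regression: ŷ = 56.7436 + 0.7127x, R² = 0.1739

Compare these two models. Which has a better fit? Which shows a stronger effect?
Model A has the better fit (R² = 0.6806 vs 0.1739). Model A shows the stronger effect (|β₁| = 2.0760 vs 0.7127).

Model Comparison:

Fit — compare R²:
- Model A: R² = 0.6806 → 68.06% of variance in test score explained
- Model B: R² = 0.1739 → 17.39% of variance in test score explained
- 0.6806 > 0.1739 → Model A has the better fit

Effect size (slope magnitude):
- Model A: β₁ = 2.0760 → predicted test score rises 2.0760 points per additional hour of study time
- Model B: β₁ = 0.7127 → predicted test score rises 0.7127 points per additional hour of study time
- |2.0760| > |0.7127| → Model A shows the stronger marginal effect

Note: The two samples could reflect different populations, time periods, or measurement quality.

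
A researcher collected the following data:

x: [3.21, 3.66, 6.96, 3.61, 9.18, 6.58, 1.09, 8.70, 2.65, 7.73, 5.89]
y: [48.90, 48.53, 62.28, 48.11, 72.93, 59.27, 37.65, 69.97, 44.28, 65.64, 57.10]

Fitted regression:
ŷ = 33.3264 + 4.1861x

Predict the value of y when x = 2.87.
ŷ = 45.3405

To predict y for x = 2.87, substitute into the regression equation:

ŷ = 33.3264 + 4.1861 × 2.87
ŷ = 33.3264 + 12.0141
ŷ = 45.3405

This is the fitted mean response at that x — an individual observation would come with a wider prediction interval.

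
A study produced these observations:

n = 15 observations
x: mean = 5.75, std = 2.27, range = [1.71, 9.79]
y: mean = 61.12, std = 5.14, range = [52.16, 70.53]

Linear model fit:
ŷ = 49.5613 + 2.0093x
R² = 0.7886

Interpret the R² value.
R² = 0.7886 means 78.86% of the variation in y is explained by the linear relationship with x. This indicates a strong fit.

R² = 1 − SS_res/SS_tot compares the residual scatter to the total scatter of y about its mean.

Here R² = 0.7886:
- Explained: 78.86% of the variation in y
- Unexplained (residual): 100% − 78.86% = 21.14%
- Rule of thumb (below 0.3 weak; 0.3 to below 0.7 moderate; 0.7 and above strong) → strong

Note: R² never decreases when predictors are added, so it should not be used alone to compare models of different size.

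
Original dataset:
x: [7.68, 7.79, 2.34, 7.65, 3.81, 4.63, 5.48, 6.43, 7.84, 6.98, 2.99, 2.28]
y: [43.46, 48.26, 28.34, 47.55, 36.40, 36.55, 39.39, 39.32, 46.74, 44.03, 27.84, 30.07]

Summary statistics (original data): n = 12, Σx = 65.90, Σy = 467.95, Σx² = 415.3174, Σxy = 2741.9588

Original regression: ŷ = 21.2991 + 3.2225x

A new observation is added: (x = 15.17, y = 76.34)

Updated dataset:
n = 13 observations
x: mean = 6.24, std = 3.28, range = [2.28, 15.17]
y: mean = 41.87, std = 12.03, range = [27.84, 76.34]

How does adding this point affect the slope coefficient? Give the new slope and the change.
New slope β₁ = 3.6156 versus 3.2225 before: a change of +0.3931 (+12.2%).

x = 15.17 lies well outside the original x-range [2.28, 7.84] (x̄ ≈ 5.49), so this observation has high leverage and can move the slope substantially.

Step 1: Update the sums with the new point (n goes from 12 to 13)
Σx  = 65.90 + 15.17 = 81.07
Σy  = 467.95 + 76.34 = 544.29
Σx² = 415.3174 + 15.17² = 415.3174 + 230.1289 = 645.4463
Σxy = 2741.9588 + 15.17×76.34 = 2741.9588 + 1158.0778 = 3900.0366

Step 2: Recompute the slope with b₁ = (nΣxy − ΣxΣy) / (nΣx² − (Σx)²)
Numerator   = 13×3900.0366 − 81.07×544.29 = 50700.4758 − 44125.5903 = 6574.8855
Denominator = 13×645.4463 − 81.07² = 8390.8019 − 6572.3449 = 1818.4570
b₁(new) = 6574.8855 / 1818.4570 = 3.6156

(Same formula on the original sums: (12×2741.9588 − 65.90×467.95) / (12×415.3174 − 65.90²) = 2065.6006 / 640.9988 = 3.2225, matching the given fit.)

Step 3: Change in slope
Δβ₁ = 3.6156 − 3.2225 = +0.3931
Relative change = +0.3931 / 3.2225 × 100% = +12.2%
→ the slope increases when the point is added.

A high-leverage point only changes the slope if it is off the original line; here y = 76.34 is above the original trend, so the slope increases.
In practice: examine leverage (hᵢ) and Cook's distance rather than deleting it automatically; check such a point for data-entry or measurement error.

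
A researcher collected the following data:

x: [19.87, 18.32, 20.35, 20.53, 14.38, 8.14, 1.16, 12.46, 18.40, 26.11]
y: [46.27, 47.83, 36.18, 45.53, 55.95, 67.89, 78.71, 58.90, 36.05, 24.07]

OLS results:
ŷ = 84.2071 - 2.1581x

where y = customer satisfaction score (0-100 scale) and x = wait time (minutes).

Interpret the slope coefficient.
For each additional minute of wait time, predicted satisfaction score decreases by approximately 2.1581 points.

The slope coefficient β₁ = -2.1581 represents the marginal effect of wait time on satisfaction score.

Interpretation:
- Wait time up by 1 minute → predicted satisfaction score decreases by 2.1581 points
- This is a linear approximation: the same per-unit change is assumed across the whole observed x range
- The sign (−) gives the direction; the magnitude 2.1581 gives the size of the effect per minute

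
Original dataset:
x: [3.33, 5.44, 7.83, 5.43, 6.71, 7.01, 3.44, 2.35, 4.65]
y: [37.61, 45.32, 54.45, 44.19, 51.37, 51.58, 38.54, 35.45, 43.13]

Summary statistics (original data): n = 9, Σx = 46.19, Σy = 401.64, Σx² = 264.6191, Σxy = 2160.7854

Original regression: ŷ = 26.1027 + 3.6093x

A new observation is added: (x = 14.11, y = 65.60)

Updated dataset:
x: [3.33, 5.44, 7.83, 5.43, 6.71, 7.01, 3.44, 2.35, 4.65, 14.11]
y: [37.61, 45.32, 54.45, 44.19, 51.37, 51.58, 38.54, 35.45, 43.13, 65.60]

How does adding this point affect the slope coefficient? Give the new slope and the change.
New slope β₁ = 2.6867 versus 3.6093 before: a change of -0.9226 (-25.6%).

The new point has HIGH LEVERAGE: x = 14.11 is far from the original mean x̄ = 46.19/9 ≈ 5.13 (original range [2.35, 7.83]).

Step 1: Update the sums with the new point (n goes from 9 to 10)
Σx  = 46.19 + 14.11 = 60.30
Σy  = 401.64 + 65.60 = 467.24
Σx² = 264.6191 + 14.11² = 264.6191 + 199.0921 = 463.7112
Σxy = 2160.7854 + 14.11×65.60 = 2160.7854 + 925.6160 = 3086.4014

Step 2: Recompute the slope with b₁ = (nΣxy − ΣxΣy) / (nΣx² − (Σx)²)
Numerator   = 10×3086.4014 − 60.30×467.24 = 30864.0140 − 28174.5720 = 2689.4420
Denominator = 10×463.7112 − 60.30² = 4637.1120 − 3636.0900 = 1001.0220
b₁(new) = 2689.4420 / 1001.0220 = 2.6867

(Same formula on the original sums: (9×2160.7854 − 46.19×401.64) / (9×264.6191 − 46.19²) = 895.3170 / 248.0558 = 3.6093, matching the given fit.)

Step 3: Change in slope
Δβ₁ = 2.6867 − 3.6093 = -0.9226
Relative change = -0.9226 / 3.6093 × 100% = -25.6%
→ the slope decreases when the point is added.

Because the point sits below the extension of the original line at a high-leverage x, it tilts the fit down.
In practice: refit with and without it and report both if conclusions differ; examine leverage (hᵢ) and Cook's distance rather than deleting it automatically.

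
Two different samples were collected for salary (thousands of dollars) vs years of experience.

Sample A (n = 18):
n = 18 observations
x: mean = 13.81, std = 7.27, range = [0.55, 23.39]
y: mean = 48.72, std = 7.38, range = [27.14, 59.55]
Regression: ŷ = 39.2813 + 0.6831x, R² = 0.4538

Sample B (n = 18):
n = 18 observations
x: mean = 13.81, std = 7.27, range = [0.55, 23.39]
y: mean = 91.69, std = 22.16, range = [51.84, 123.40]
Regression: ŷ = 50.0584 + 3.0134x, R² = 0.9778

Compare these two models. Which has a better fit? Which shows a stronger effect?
Model B has the better fit (R² = 0.9778 vs 0.4538). Model B shows the stronger effect (|β₁| = 3.0134 vs 0.6831).

Model Comparison:

Which explains more variance? (R²)
- Model A: R² = 0.4538 → 45.38% of variance in salary explained
- Model B: R² = 0.9778 → 97.78% of variance in salary explained
- 0.9778 > 0.4538 → Model B has the better fit

Effect size (slope magnitude):
- Model A: β₁ = 0.6831 → predicted salary rises 0.6831 thousand dollars per additional year of experience
- Model B: β₁ = 3.0134 → predicted salary rises 3.0134 thousand dollars per additional year of experience
- |0.6831| < |3.0134| → Model B shows the stronger marginal effect

Notes:
- A better fit (higher R²) doesn't necessarily mean a more important relationship.
- The two samples could reflect different populations, time periods, or measurement quality.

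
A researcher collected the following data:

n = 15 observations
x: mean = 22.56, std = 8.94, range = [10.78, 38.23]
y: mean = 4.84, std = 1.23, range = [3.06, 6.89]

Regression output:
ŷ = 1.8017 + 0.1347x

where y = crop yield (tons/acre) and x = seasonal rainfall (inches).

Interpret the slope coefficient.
For each additional inch of rainfall, predicted crop yield increases by approximately 0.1347 tons/acre.

The slope coefficient β₁ = 0.1347 represents the marginal effect of rainfall on crop yield.

Interpretation:
- Rainfall up by 1 inch → predicted crop yield increases by 0.1347 tons/acre
- This is a linear approximation: the same per-unit change is assumed across the whole observed x range
- The sign (+) gives the direction; the magnitude 0.1347 gives the size of the effect per inch

The intercept β₀ = 1.8017 is the predicted crop yield when rainfall = 0; since the smallest observed x is 10.78, this is an extrapolation and mainly anchors the line.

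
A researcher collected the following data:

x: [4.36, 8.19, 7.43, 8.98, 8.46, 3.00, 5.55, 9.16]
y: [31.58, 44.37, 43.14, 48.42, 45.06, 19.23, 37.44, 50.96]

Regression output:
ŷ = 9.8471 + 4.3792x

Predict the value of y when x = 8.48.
ŷ = 46.9827

Plug x = 8.48 into the fitted line:

ŷ = 9.8471 + 4.3792 × 8.48
ŷ = 9.8471 + 37.1356
ŷ = 46.9827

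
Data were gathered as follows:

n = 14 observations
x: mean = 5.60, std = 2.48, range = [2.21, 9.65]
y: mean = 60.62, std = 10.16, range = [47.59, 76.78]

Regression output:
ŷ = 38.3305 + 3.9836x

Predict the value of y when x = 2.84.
ŷ = 49.6439

To predict y for x = 2.84, substitute into the regression equation:

ŷ = 38.3305 + 3.9836 × 2.84
ŷ = 38.3305 + 11.3134
ŷ = 49.6439

This is a point prediction; actual observations scatter around it by roughly the residual standard deviation.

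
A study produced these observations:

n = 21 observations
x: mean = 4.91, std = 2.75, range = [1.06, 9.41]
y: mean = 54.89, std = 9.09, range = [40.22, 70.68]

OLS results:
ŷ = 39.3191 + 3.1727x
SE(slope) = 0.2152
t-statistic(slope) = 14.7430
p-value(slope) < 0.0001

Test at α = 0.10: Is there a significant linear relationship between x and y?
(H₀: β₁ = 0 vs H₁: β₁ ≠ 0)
Since p-value < 0.0001 < α = 0.10, reject H₀ — the slope is significantly different from 0.

Hypothesis test for the slope coefficient:

H₀: β₁ = 0 (no linear relationship)
H₁: β₁ ≠ 0 (linear relationship exists)

Test statistic: t = β̂₁ / SE(β̂₁) = 3.1727 / 0.2152 = 14.7430

The p-value (<0.0001) is the probability, under H₀, of a t-statistic at least as extreme as |t| = 14.7430 (two-sided, df = n − 2 = 19).

Decision rule: reject H₀ if p-value < α.
p-value < 0.0001 < α = 0.10 → reject H₀.

There is sufficient evidence at the 10% significance level to conclude that a linear relationship exists between x and y.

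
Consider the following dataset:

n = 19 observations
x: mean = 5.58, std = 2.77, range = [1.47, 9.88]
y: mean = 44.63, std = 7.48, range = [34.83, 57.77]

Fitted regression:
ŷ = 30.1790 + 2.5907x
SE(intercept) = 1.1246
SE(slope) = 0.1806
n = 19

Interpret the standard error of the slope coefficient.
SE(β̂₁) = 0.1806 is the estimated standard deviation of the slope estimate across repeated samples; relative to β̂₁ = 2.5907 that is 7.0%, a precise estimate.

What SE measures:
- The standard error quantifies the sampling variability of the coefficient estimate
- It is the estimated standard deviation of β̂₁ across hypothetical repeated samples of the same size
- Smaller SE → more precise estimate

Relative precision:
- SE / |β̂₁| = 0.1806 / 2.5907 = 7.0%
- Rule of thumb (under 20%: precise; 20% to under 50%: moderately precise; 50% or more: imprecise) → precise

Rough 95% range (±2 SE): 2.5907 ± 0.3612 → (2.2295, 2.9519).

What drives SE(β̂₁): larger n (here n = 19) → smaller SE.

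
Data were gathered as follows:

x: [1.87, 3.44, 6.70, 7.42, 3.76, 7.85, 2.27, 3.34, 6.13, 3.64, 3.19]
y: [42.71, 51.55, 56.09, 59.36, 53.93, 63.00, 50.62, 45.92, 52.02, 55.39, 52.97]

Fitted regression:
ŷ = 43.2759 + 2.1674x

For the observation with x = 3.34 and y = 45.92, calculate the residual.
Residual = -4.5950

The residual is the difference between the actual value and the predicted value:

Residual = y - ŷ

Step 1: Calculate predicted value
ŷ = 43.2759 + 2.1674 × 3.34
ŷ = 50.5150

Step 2: Calculate residual
Residual = 45.92 - 50.5150
Residual = -4.5950

Sign check: y < ŷ, so the point is below the line and the fit overestimates here.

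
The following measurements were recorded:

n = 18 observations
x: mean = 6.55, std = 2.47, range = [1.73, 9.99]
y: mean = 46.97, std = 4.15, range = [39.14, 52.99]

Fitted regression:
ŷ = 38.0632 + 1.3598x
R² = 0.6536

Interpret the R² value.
R² = 0.6536 means 65.36% of the variation in y is explained by the linear relationship with x. This indicates a moderate fit.

R² = 1 − SS_res/SS_tot compares the residual scatter to the total scatter of y about its mean.

Here R² = 0.6536:
- Explained: 65.36% of the variation in y
- Unexplained (residual): 100% − 65.36% = 34.64%
- Rule of thumb (below 0.3 weak; 0.3 to below 0.7 moderate; 0.7 and above strong) → moderate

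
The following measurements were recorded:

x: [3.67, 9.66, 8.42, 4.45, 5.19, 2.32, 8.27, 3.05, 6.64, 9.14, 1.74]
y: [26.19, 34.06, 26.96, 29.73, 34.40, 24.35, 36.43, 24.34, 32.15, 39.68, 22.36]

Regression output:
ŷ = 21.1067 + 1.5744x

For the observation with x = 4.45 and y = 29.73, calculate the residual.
Residual = 1.6172

The residual is the difference between the actual value and the predicted value:

Residual = y - ŷ

Step 1: Calculate predicted value
ŷ = 21.1067 + 1.5744 × 4.45
ŷ = 28.1128

Step 2: Calculate residual
Residual = 29.73 - 28.1128
Residual = 1.6172

The residual is positive, so the observed y = 29.73 sits above the regression line (the line underestimates it by 1.6172).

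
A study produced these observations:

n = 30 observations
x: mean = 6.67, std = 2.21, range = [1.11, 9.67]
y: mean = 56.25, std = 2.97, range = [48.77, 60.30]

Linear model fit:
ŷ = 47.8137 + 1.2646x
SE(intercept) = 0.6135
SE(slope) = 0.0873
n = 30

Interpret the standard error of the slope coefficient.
SE(slope) = 0.0873 measures the uncertainty in the estimated slope. The coefficient is estimated precisely (SE/|β̂₁| = 6.9%).

SE(β̂₁) = s / √Sxx, where s is the residual standard deviation and Sxx = Σ(x − x̄)². It is the yardstick for how far β̂₁ = 1.2646 could plausibly be from the true slope.

Relative precision:
- SE / |β̂₁| = 0.0873 / 1.2646 = 6.9%
- Rule of thumb (under 20%: precise; 20% to under 50%: moderately precise; 50% or more: imprecise) → precise

Link to interval estimation: a confidence interval for β₁ is β̂₁ ± t* × 0.0873, so SE sets the half-width per unit of t*.

What drives SE(β̂₁): larger n (here n = 30) → smaller SE.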